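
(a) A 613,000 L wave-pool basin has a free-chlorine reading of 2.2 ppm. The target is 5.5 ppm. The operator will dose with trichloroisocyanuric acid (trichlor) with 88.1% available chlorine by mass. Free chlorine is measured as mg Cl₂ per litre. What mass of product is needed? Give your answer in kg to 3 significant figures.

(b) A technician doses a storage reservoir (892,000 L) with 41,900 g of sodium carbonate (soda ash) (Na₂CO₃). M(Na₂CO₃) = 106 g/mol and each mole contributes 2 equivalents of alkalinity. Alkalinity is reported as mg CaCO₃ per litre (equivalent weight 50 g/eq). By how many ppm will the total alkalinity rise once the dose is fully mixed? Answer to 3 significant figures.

(a) Chlorine deficit: 5.5 − 2.2 = 3.3 ppm = 3.3 mg/L as Cl₂.
(a) Cl₂ equivalent needed: 3.3 mg/L × 613,000 L = 2,023,000 mg = 2023 g.
(a) Product at 88.1% available chlorine: 2023 / 0.881 = 2296 g.

(b) Moles of Na₂CO₃: 41,900 g ÷ 106 g/mol = 395.3 mol → 790.6 eq of alkalinity.
(b) As CaCO₃: 790.6 eq × 50 g/eq = 39,530 g.
(b) Rise: 39,530 g / 892,000 L × 1000 = 44.31 mg/L.

(a) 2.30 kg; (b) 44.3 ppm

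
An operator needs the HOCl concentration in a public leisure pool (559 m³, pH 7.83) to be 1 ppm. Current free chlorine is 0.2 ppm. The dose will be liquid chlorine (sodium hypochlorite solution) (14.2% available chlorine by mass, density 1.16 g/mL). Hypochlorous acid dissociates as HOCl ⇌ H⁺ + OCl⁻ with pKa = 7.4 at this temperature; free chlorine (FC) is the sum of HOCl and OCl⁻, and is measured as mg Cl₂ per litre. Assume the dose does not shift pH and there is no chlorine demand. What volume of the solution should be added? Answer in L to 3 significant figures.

11.8 L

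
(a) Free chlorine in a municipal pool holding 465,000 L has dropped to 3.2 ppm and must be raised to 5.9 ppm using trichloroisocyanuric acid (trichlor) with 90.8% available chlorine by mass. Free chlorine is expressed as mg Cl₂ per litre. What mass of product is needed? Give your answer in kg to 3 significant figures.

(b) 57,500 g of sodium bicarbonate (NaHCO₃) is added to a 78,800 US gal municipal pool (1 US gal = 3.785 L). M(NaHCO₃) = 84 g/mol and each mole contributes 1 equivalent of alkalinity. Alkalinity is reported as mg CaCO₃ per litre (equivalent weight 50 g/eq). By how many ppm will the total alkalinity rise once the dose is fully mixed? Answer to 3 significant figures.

(a) 1.38 kg; (b) 115 ppm

(a) Chlorine deficit: 5.9 − 3.2 = 2.7 ppm = 2.7 mg/L as Cl₂.
(a) Cl₂ equivalent needed: 2.7 mg/L × 465,000 L = 1,256,000 mg = 1256 g.
(a) Product at 90.8% available chlorine: 1256 / 0.908 = 1383 g.

(b) Volume: 78,800 US gal × 3.785 L/gal = 298,258 L.
(b) Moles of NaHCO₃: 57,500 g ÷ 84 g/mol = 684.5 mol → 684.5 eq of alkalinity.
(b) As CaCO₃: 684.5 eq × 50 g/eq = 34,230 g.
(b) Rise: 34,230 g / 298,258 L × 1000 = 114.8 mg/L.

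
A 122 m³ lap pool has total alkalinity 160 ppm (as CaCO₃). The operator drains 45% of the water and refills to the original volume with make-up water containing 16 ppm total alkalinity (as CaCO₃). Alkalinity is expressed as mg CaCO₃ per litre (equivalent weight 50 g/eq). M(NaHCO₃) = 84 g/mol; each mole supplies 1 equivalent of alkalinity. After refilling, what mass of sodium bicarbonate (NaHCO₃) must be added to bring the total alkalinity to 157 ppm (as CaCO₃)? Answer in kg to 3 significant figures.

Volume: 122 m³ = 122,000 L.
After draining 45% and refilling: 160 × 0.55 + 16 × 0.45 = 95.2 ppm.
Deficit to target: 157 − 95.2 = 61.8 mg/L.
As CaCO₃: 61.8 mg/L × 122,000 L = 7540 g; ÷ 50 g/eq ÷ 1 = 150.8 mol NaHCO₃.
Mass: 150.8 × 84 = 12,670 g.

12.7 kg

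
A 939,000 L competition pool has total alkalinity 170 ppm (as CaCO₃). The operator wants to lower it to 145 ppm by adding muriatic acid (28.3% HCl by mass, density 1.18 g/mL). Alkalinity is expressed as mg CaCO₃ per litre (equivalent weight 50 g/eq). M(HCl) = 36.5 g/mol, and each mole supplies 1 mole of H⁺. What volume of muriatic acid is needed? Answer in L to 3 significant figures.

51.3 L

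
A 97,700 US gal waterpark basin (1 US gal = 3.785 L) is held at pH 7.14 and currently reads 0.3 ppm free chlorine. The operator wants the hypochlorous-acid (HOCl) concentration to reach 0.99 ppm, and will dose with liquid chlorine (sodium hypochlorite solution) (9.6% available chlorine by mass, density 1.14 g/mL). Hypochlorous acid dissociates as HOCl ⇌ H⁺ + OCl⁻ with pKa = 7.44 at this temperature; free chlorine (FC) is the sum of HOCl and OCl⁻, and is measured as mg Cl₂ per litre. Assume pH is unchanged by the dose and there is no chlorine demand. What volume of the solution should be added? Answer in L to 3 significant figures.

Volume: 97,700 US gal × 3.785 L/gal = 369,794 L.
[OCl⁻]/[HOCl] = 10^(pH − pKa) = 10^(7.14 − 7.44) = 0.5012; fraction as HOCl = 1/(1 + 0.5012) = 0.6661.
Free chlorine required for 0.99 ppm HOCl: 0.99 / 0.6661 = 1.486 ppm.
FC to add: 1.486 − 0.3 = 1.186 mg/L as Cl₂.
Cl₂ equivalent: 1.186 mg/L × 369,794 L = 438.6 g.
Product at 9.6% available Cl: 438.6 / 0.096 = 4569 g.
Volume: 4569 g ÷ 1.14 g/mL = 4008 mL.

4.01 L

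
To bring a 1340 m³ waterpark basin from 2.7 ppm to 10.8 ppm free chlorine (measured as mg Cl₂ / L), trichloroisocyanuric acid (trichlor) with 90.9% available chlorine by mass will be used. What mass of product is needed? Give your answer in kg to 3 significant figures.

Volume: 1340 m³ = 1,340,000 L.
Chlorine deficit: 10.8 − 2.7 = 8.1 ppm = 8.1 mg/L as Cl₂.
Cl₂ equivalent needed: 8.1 mg/L × 1,340,000 L = 10,850,000 mg = 10,850 g.
Product at 90.9% available chlorine: 10,850 / 0.909 = 11,940 g.

11.9 kg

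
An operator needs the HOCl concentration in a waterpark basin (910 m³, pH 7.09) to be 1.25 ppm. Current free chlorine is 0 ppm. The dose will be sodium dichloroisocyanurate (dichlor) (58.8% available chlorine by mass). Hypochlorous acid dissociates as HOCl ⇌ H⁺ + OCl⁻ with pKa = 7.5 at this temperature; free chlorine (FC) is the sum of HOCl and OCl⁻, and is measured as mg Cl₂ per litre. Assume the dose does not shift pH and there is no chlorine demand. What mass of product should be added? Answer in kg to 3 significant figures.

2.69 kg

Volume: 910 m³ = 910,000 L.
[OCl⁻]/[HOCl] = 10^(pH − pKa) = 10^(7.09 − 7.5) = 0.389; fraction as HOCl = 1/(1 + 0.389) = 0.7199.
Free chlorine required for 1.25 ppm HOCl: 1.25 / 0.7199 = 1.736 ppm.
FC to add: 1.736 − 0 = 1.736 mg/L as Cl₂.
Cl₂ equivalent: 1.736 mg/L × 910,000 L = 1580 g.
Product at 58.8% available Cl: 1580 / 0.588 = 2687 g.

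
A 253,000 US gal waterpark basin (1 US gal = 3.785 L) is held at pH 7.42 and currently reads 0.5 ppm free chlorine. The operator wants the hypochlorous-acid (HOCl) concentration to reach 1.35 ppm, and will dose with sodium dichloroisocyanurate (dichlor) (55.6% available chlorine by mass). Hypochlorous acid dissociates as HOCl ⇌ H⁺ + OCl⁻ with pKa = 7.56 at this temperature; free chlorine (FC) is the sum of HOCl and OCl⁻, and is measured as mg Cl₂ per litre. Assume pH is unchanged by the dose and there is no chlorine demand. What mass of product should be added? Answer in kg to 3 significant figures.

Volume: 253,000 US gal × 3.785 L/gal = 957,605 L.
[OCl⁻]/[HOCl] = 10^(pH − pKa) = 10^(7.42 − 7.56) = 0.7244; fraction as HOCl = 1/(1 + 0.7244) = 0.5799.
Free chlorine required for 1.35 ppm HOCl: 1.35 / 0.5799 = 2.328 ppm.
FC to add: 2.328 − 0.5 = 1.828 mg/L as Cl₂.
Cl₂ equivalent: 1.828 mg/L × 957,605 L = 1750 g.
Product at 55.6% available Cl: 1750 / 0.556 = 3148 g.

3.15 kg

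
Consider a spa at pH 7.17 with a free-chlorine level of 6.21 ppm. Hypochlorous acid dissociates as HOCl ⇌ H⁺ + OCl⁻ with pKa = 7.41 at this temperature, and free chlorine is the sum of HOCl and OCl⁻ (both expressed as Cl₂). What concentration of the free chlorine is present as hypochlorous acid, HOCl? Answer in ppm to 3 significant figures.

3.94 ppm

[OCl⁻]/[HOCl] = 10^(pH − pKa) = 10^(7.17 − 7.41) = 10^-0.24 = 0.5754.
Fraction as HOCl = 1 / (1 + 0.5754) = 0.6347.
HOCl = 0.6347 × 6.21 ppm = 3.942 ppm.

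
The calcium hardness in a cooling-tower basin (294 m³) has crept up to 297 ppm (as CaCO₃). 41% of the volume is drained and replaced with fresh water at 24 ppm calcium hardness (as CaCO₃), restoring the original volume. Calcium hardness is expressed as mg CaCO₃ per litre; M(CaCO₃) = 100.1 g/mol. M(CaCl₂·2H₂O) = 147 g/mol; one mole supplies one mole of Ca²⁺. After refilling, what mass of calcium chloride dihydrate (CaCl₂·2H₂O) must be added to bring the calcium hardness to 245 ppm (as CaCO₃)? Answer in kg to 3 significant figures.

Volume: 294 m³ = 294,000 L.
After draining 41% and refilling: 297 × 0.59 + 24 × 0.41 = 185.07 ppm.
Deficit to target: 245 − 185.07 = 59.93 mg/L.
As CaCO₃: 59.93 mg/L × 294,000 L = 17,620 g; ÷ 100.1 = 176 mol Ca²⁺.
Mass: 176 × 147 = 25,870 g.

25.9 kg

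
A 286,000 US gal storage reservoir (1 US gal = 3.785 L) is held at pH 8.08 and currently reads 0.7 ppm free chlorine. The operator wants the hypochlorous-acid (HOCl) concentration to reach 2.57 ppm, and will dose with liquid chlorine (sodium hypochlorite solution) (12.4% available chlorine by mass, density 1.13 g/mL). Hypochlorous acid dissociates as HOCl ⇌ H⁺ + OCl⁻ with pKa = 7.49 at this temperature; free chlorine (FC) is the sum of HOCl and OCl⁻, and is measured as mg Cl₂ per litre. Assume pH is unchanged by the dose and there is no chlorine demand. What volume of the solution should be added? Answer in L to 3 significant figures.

Volume: 286,000 US gal × 3.785 L/gal = 1,082,510 L.
[OCl⁻]/[HOCl] = 10^(pH − pKa) = 10^(8.08 − 7.49) = 3.89; fraction as HOCl = 1/(1 + 3.89) = 0.2045.
Free chlorine required for 2.57 ppm HOCl: 2.57 / 0.2045 = 12.57 ppm.
FC to add: 12.57 − 0.7 = 11.87 mg/L as Cl₂.
Cl₂ equivalent: 11.87 mg/L × 1,082,510 L = 12,850 g.
Product at 12.4% available Cl: 12,850 / 0.124 = 103,600 g.
Volume: 103,600 g ÷ 1.13 g/mL = 91,690 mL.

91.7 L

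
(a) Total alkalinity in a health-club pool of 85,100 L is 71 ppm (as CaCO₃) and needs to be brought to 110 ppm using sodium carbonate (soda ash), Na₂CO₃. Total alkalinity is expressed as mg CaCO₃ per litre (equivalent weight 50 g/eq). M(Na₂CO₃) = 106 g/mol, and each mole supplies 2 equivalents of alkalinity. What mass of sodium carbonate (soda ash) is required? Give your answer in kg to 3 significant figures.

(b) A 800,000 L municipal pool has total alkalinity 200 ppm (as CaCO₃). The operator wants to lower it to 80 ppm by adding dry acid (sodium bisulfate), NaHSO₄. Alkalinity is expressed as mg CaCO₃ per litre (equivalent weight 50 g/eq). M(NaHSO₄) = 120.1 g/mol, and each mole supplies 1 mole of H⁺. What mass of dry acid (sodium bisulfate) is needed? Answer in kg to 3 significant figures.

(a) 3.52 kg; (b) 231 kg

(a) Alkalinity to add: (110 − 71) = 39 mg/L as CaCO₃ × 85,100 L = 3319 g as CaCO₃.
(a) Equivalents: 3319 g ÷ 50 g/eq = 66.38 eq.
(a) Each mole of Na₂CO₃ supplies 2 eq, so 66.38 / 2 = 33.19 mol.
(a) Mass: 33.19 mol × 106 g/mol = 3518 g.

(b) Alkalinity to neutralize: (200 − 80) = 120 mg/L as CaCO₃ × 800,000 L = 96,000 g as CaCO₃.
(b) Equivalents of H⁺ required: 96,000 ÷ 50 g/eq = 1920 eq = 1920 mol NaHSO₄.
(b) Mass of NaHSO₄: 1920 × 120.1 = 230,600 g.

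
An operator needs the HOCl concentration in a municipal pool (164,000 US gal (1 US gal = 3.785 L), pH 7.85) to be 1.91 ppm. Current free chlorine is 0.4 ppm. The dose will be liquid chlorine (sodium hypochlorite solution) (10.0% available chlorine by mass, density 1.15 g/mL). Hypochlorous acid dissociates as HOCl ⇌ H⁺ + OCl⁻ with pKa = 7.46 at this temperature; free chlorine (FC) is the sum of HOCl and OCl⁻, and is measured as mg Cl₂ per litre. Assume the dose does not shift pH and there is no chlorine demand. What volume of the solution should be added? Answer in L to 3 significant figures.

Volume: 164,000 US gal × 3.785 L/gal = 620,740 L.
[OCl⁻]/[HOCl] = 10^(pH − pKa) = 10^(7.85 − 7.46) = 2.455; fraction as HOCl = 1/(1 + 2.455) = 0.2895.
Free chlorine required for 1.91 ppm HOCl: 1.91 / 0.2895 = 6.598 ppm.
FC to add: 6.598 − 0.4 = 6.198 mg/L as Cl₂.
Cl₂ equivalent: 6.198 mg/L × 620,740 L = 3848 g.
Product at 10.0% available Cl: 3848 / 0.1 = 38,480 g.
Volume: 38,480 g ÷ 1.15 g/mL = 33,460 mL.

33.5 L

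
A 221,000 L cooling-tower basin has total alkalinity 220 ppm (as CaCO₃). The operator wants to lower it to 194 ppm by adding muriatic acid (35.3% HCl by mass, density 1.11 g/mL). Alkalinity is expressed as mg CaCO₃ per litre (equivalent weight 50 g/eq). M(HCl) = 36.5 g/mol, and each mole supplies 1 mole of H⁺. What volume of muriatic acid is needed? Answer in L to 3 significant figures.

Alkalinity to neutralize: (220 − 194) = 26 mg/L as CaCO₃ × 221,000 L = 5746 g as CaCO₃.
Equivalents of H⁺ required: 5746 ÷ 50 g/eq = 114.9 eq = 114.9 mol HCl.
Mass of HCl: 114.9 × 36.5 = 4195 g.
Mass of 35.3% solution: 4195 / 0.353 = 11,880 g.
Volume: 11,880 g ÷ 1.11 g/mL = 10,710 mL.

10.7 L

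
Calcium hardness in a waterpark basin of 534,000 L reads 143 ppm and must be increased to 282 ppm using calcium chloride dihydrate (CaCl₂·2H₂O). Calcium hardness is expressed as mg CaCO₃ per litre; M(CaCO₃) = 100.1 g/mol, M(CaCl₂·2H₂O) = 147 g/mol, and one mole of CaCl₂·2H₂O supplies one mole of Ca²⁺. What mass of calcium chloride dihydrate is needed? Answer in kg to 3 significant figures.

109 kg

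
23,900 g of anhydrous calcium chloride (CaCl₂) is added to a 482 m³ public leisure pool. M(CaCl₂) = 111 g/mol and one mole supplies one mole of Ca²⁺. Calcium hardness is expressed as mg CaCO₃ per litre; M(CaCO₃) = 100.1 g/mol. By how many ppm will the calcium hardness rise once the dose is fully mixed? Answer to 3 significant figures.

44.7 ppm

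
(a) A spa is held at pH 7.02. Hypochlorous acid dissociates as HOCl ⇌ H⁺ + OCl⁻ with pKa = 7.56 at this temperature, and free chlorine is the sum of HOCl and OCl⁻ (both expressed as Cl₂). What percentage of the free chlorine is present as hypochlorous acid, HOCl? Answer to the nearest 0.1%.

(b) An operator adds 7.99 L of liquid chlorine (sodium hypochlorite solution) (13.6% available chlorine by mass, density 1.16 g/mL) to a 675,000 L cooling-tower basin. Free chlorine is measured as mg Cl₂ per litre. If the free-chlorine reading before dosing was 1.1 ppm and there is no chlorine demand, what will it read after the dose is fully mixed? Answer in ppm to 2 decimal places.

(a) 77.6%; (b) 2.97 ppm

(a) [OCl⁻]/[HOCl] = 10^(pH − pKa) = 10^(7.02 − 7.56) = 10^-0.54 = 0.2884.
(a) Fraction as HOCl = 1 / (1 + 0.2884) = 0.7762.

(b) Mass of solution: 7.99 L × 1000 mL/L × 1.16 g/mL = 9268 g.
(b) Available chlorine delivered: 9268 g × 0.136 = 1261 g as Cl₂.
(b) Concentration rise: 1261 g / 675,000 L = 1.867 mg/L = 1.87 ppm.
(b) Final FC: 1.1 + 1.87 = 2.97 ppm.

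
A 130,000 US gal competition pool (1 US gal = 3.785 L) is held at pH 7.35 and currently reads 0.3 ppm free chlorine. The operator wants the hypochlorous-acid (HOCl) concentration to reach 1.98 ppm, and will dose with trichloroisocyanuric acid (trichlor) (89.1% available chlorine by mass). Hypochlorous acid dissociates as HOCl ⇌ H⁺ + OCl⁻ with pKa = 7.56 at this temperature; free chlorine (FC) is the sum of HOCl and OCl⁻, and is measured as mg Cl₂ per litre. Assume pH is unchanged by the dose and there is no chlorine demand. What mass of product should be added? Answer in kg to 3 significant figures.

1.60 kg

Volume: 130,000 US gal × 3.785 L/gal = 492,050 L.
[OCl⁻]/[HOCl] = 10^(pH − pKa) = 10^(7.35 − 7.56) = 0.6166; fraction as HOCl = 1/(1 + 0.6166) = 0.6186.
Free chlorine required for 1.98 ppm HOCl: 1.98 / 0.6186 = 3.201 ppm.
FC to add: 3.201 − 0.3 = 2.901 mg/L as Cl₂.
Cl₂ equivalent: 2.901 mg/L × 492,050 L = 1427 g.
Product at 89.1% available Cl: 1427 / 0.891 = 1602 g.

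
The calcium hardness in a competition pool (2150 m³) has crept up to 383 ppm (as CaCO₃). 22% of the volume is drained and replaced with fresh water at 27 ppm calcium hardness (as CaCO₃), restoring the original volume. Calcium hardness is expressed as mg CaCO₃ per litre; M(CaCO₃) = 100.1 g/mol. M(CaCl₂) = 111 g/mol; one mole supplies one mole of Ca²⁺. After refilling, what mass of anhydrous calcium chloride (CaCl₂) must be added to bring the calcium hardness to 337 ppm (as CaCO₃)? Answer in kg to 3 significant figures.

Volume: 2150 m³ = 2,150,000 L.
After draining 22% and refilling: 383 × 0.78 + 27 × 0.22 = 304.68 ppm.
Deficit to target: 337 − 304.68 = 32.32 mg/L.
As CaCO₃: 32.32 mg/L × 2,150,000 L = 69,490 g; ÷ 100.1 = 694.2 mol Ca²⁺.
Mass: 694.2 × 111 = 77,050 g.

77.1 kg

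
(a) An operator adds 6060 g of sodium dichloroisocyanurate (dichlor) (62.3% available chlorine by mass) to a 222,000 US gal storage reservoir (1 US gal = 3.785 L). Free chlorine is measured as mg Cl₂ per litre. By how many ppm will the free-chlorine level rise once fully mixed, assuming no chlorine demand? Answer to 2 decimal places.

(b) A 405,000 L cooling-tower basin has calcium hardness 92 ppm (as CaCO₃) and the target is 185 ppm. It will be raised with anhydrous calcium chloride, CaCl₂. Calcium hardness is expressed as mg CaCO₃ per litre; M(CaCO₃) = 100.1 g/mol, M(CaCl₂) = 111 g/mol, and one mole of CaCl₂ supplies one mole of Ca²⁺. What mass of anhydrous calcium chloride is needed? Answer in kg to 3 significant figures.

(a) Volume: 222,000 US gal × 3.785 L/gal = 840,270 L.
(a) Available chlorine delivered: 6060 g × 0.623 = 3775 g as Cl₂.
(a) Concentration rise: 3775 g / 840,270 L = 4.493 mg/L = 4.49 ppm.

(b) Hardness to add: (185 − 92) = 93 mg/L as CaCO₃ × 405,000 L = 37,660 g as CaCO₃.
(b) Moles of Ca²⁺ (1 mol Ca²⁺ ≡ 1 mol CaCO₃): 37,660 / 100.1 g/mol = 376.3 mol.
(b) Mass of CaCl₂: 376.3 × 111 = 41,770 g.

(a) 4.49 ppm; (b) 41.8 kg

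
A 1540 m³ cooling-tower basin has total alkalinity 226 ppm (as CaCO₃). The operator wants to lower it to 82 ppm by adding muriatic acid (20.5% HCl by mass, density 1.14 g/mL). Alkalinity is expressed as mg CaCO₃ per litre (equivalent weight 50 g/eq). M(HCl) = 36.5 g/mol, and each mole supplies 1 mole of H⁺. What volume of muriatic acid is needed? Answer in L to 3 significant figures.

Volume: 1540 m³ = 1,540,000 L.
Alkalinity to neutralize: (226 − 82) = 144 mg/L as CaCO₃ × 1,540,000 L = 221,800 g as CaCO₃.
Equivalents of H⁺ required: 221,800 ÷ 50 g/eq = 4435 eq = 4435 mol HCl.
Mass of HCl: 4435 × 36.5 = 161,900 g.
Mass of 20.5% solution: 161,900 / 0.205 = 789,700 g.
Volume: 789,700 g ÷ 1.14 g/mL = 692,700 mL.

693 L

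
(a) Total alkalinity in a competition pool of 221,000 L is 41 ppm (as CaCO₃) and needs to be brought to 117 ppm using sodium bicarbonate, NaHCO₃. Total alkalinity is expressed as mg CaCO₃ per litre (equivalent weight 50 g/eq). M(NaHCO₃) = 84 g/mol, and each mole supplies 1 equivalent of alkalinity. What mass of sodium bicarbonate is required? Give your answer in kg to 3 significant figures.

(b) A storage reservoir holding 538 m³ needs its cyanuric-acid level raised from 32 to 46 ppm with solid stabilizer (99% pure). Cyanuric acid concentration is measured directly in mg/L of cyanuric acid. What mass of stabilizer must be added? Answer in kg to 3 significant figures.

(a) 28.2 kg; (b) 7.61 kg

(a) Alkalinity to add: (117 − 41) = 76 mg/L as CaCO₃ × 221,000 L = 16,800 g as CaCO₃.
(a) Equivalents: 16,800 g ÷ 50 g/eq = 335.9 eq.
(a) NaHCO₃ supplies 1 eq per mole → 335.9 mol.
(a) Mass: 335.9 mol × 84 g/mol = 28,220 g.

(b) Volume: 538 m³ = 538,000 L.
(b) CYA to add: (46 − 32) = 14 mg/L × 538,000 L = 7532 g cyanuric acid.
(b) At 99% purity: 7532 / 0.99 = 7608 g product.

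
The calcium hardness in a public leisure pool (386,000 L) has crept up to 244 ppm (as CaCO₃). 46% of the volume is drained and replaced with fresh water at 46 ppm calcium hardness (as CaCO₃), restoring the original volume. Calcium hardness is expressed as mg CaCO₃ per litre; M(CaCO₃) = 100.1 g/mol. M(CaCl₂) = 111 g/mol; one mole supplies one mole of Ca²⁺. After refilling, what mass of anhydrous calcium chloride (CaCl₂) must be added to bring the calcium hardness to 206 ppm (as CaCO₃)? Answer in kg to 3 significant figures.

22.7 kg

After draining 46% and refilling: 244 × 0.54 + 46 × 0.46 = 152.92 ppm.
Deficit to target: 206 − 152.92 = 53.08 mg/L.
As CaCO₃: 53.08 mg/L × 386,000 L = 20,490 g; ÷ 100.1 = 204.7 mol Ca²⁺.
Mass: 204.7 × 111 = 22,720 g.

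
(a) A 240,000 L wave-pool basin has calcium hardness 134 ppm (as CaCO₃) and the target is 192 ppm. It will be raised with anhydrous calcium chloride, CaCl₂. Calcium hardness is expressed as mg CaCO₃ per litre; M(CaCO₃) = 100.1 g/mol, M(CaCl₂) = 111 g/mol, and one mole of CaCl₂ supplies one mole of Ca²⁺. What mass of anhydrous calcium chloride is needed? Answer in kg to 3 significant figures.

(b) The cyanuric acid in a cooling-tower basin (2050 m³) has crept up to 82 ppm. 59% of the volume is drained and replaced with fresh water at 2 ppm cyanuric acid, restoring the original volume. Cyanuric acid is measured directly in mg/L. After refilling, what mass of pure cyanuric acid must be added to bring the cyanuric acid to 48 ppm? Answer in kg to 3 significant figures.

(a) 15.4 kg; (b) 27.1 kg

(a) Hardness to add: (192 − 134) = 58 mg/L as CaCO₃ × 240,000 L = 13,920 g as CaCO₃.
(a) Moles of Ca²⁺ (1 mol Ca²⁺ ≡ 1 mol CaCO₃): 13,920 / 100.1 g/mol = 139.1 mol.
(a) Mass of CaCl₂: 139.1 × 111 = 15,440 g.

(b) Volume: 2050 m³ = 2,050,000 L.
(b) After draining 59% and refilling: 82 × 0.41 + 2 × 0.59 = 34.8 ppm.
(b) Deficit to target: 48 − 34.8 = 13.2 mg/L.
(b) Mass: 13.2 mg/L × 2,050,000 L = 27,060 g cyanuric acid.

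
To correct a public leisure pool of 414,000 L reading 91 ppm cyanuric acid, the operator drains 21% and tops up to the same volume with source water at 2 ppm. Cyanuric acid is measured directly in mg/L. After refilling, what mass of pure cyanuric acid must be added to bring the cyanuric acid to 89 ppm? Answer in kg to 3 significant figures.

After draining 21% and refilling: 91 × 0.79 + 2 × 0.21 = 72.31 ppm.
Deficit to target: 89 − 72.31 = 16.69 mg/L.
Mass: 16.69 mg/L × 414,000 L = 6910 g cyanuric acid.

6.91 kg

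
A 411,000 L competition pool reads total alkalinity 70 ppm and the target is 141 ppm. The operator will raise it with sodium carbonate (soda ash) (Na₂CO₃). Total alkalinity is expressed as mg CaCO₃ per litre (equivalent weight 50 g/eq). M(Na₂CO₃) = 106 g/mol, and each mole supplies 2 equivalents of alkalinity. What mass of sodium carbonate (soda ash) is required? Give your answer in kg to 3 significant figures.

30.9 kg

Alkalinity to add: (141 − 70) = 71 mg/L as CaCO₃ × 411,000 L = 29,180 g as CaCO₃.
Equivalents: 29,180 g ÷ 50 g/eq = 583.6 eq.
Each mole of Na₂CO₃ supplies 2 eq, so 583.6 / 2 = 291.8 mol.
Mass: 291.8 mol × 106 g/mol = 30,930 g.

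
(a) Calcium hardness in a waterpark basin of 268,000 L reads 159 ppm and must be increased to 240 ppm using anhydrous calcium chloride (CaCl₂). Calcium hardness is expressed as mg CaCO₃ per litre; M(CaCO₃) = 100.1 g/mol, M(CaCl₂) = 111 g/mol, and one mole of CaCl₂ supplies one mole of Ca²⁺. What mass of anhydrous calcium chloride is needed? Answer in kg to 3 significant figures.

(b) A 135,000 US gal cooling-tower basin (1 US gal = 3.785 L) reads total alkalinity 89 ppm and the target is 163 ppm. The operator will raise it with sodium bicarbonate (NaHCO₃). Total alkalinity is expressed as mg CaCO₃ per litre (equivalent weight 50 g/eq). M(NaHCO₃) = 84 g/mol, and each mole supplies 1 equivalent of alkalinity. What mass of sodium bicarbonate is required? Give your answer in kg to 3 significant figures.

(a) 24.1 kg; (b) 63.5 kg

(a) Hardness to add: (240 − 159) = 81 mg/L as CaCO₃ × 268,000 L = 21,710 g as CaCO₃.
(a) Moles of Ca²⁺ (1 mol Ca²⁺ ≡ 1 mol CaCO₃): 21,710 / 100.1 g/mol = 216.9 mol.
(a) Mass of CaCl₂: 216.9 × 111 = 24,070 g.

(b) Volume: 135,000 US gal × 3.785 L/gal = 510,975 L.
(b) Alkalinity to add: (163 − 89) = 74 mg/L as CaCO₃ × 510,975 L = 37,810 g as CaCO₃.
(b) Equivalents: 37,810 g ÷ 50 g/eq = 756.2 eq.
(b) NaHCO₃ supplies 1 eq per mole → 756.2 mol.
(b) Mass: 756.2 mol × 84 g/mol = 63,520 g.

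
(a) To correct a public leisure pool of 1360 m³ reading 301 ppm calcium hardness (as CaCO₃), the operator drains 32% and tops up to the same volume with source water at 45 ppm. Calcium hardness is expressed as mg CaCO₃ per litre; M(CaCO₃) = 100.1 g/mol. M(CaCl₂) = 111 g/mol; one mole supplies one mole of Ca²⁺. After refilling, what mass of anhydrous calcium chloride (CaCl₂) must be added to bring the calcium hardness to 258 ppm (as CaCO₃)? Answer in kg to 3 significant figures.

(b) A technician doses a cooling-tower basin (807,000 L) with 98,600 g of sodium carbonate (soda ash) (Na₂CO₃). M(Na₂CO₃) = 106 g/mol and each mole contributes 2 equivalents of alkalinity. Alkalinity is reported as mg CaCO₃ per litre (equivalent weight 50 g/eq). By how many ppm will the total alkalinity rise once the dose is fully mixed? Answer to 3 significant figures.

(a) Volume: 1360 m³ = 1,360,000 L.
(a) After draining 32% and refilling: 301 × 0.68 + 45 × 0.32 = 219.08 ppm.
(a) Deficit to target: 258 − 219.08 = 38.92 mg/L.
(a) As CaCO₃: 38.92 mg/L × 1,360,000 L = 52,930 g; ÷ 100.1 = 528.8 mol Ca²⁺.
(a) Mass: 528.8 × 111 = 58,690 g.

(b) Moles of Na₂CO₃: 98,600 g ÷ 106 g/mol = 930.2 mol → 1860 eq of alkalinity.
(b) As CaCO₃: 1860 eq × 50 g/eq = 93,020 g.
(b) Rise: 93,020 g / 807,000 L × 1000 = 115.3 mg/L.

(a) 58.7 kg; (b) 115 ppm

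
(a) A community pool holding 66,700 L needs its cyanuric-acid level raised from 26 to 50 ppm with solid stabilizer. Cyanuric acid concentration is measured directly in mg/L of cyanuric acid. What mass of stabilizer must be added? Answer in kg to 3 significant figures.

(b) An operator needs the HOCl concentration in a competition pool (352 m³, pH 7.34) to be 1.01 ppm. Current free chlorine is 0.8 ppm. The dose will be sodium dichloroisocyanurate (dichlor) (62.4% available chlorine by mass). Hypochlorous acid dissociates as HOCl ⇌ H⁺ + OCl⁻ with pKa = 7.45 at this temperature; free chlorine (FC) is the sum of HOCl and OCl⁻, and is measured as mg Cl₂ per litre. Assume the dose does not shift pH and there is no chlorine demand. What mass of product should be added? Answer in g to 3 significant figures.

(a) CYA to add: (50 − 26) = 24 mg/L × 66,700 L = 1601 g cyanuric acid.

(b) Volume: 352 m³ = 352,000 L.
(b) [OCl⁻]/[HOCl] = 10^(pH − pKa) = 10^(7.34 − 7.45) = 0.7762; fraction as HOCl = 1/(1 + 0.7762) = 0.563.
(b) Free chlorine required for 1.01 ppm HOCl: 1.01 / 0.563 = 1.794 ppm.
(b) FC to add: 1.794 − 0.8 = 0.994 mg/L as Cl₂.
(b) Cl₂ equivalent: 0.994 mg/L × 352,000 L = 349.9 g.
(b) Product at 62.4% available Cl: 349.9 / 0.624 = 560.7 g.

(a) 1.60 kg; (b) 561 g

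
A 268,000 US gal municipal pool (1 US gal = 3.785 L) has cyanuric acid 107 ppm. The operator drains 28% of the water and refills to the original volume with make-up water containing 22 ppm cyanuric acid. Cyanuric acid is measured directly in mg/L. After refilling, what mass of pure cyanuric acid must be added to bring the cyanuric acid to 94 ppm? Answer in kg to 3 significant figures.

11.0 kg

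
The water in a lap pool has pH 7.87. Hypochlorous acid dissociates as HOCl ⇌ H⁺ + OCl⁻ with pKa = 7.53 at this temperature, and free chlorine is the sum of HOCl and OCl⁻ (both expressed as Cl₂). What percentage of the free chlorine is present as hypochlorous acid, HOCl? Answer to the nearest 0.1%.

31.4%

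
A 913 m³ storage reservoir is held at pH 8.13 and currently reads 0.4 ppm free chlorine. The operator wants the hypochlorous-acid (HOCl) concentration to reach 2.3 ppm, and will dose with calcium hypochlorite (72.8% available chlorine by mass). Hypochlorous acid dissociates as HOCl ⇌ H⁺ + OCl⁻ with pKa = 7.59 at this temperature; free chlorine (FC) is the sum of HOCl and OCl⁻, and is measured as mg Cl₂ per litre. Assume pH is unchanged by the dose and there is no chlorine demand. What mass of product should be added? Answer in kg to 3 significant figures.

12.4 kg

Volume: 913 m³ = 913,000 L.
[OCl⁻]/[HOCl] = 10^(pH − pKa) = 10^(8.13 − 7.59) = 3.467; fraction as HOCl = 1/(1 + 3.467) = 0.2238.
Free chlorine required for 2.3 ppm HOCl: 2.3 / 0.2238 = 10.27 ppm.
FC to add: 10.27 − 0.4 = 9.875 mg/L as Cl₂.
Cl₂ equivalent: 9.875 mg/L × 913,000 L = 9016 g.
Product at 72.8% available Cl: 9016 / 0.728 = 12,380 g.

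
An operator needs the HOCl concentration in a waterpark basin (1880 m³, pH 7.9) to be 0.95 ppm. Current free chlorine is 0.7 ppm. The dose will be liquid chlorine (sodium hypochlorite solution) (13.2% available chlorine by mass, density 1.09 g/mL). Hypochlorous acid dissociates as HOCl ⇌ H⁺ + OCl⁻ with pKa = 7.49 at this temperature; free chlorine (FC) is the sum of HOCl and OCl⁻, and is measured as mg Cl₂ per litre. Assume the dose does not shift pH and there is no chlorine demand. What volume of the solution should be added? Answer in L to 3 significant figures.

Volume: 1880 m³ = 1,880,000 L.
[OCl⁻]/[HOCl] = 10^(pH − pKa) = 10^(7.9 − 7.49) = 2.57; fraction as HOCl = 1/(1 + 2.57) = 0.2801.
Free chlorine required for 0.95 ppm HOCl: 0.95 / 0.2801 = 3.392 ppm.
FC to add: 3.392 − 0.7 = 2.692 mg/L as Cl₂.
Cl₂ equivalent: 2.692 mg/L × 1,880,000 L = 5061 g.
Product at 13.2% available Cl: 5061 / 0.132 = 38,340 g.
Volume: 38,340 g ÷ 1.09 g/mL = 35,170 mL.

35.2 L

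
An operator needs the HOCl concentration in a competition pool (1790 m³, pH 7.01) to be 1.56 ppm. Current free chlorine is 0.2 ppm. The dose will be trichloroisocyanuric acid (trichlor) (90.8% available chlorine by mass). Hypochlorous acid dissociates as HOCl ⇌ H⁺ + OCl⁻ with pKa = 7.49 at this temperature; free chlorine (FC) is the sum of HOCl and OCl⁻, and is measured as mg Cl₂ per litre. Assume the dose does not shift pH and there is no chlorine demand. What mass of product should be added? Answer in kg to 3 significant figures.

Volume: 1790 m³ = 1,790,000 L.
[OCl⁻]/[HOCl] = 10^(pH − pKa) = 10^(7.01 − 7.49) = 0.3311; fraction as HOCl = 1/(1 + 0.3311) = 0.7512.
Free chlorine required for 1.56 ppm HOCl: 1.56 / 0.7512 = 2.077 ppm.
FC to add: 2.077 − 0.2 = 1.877 mg/L as Cl₂.
Cl₂ equivalent: 1.877 mg/L × 1,790,000 L = 3359 g.
Product at 90.8% available Cl: 3359 / 0.908 = 3699 g.

3.70 kg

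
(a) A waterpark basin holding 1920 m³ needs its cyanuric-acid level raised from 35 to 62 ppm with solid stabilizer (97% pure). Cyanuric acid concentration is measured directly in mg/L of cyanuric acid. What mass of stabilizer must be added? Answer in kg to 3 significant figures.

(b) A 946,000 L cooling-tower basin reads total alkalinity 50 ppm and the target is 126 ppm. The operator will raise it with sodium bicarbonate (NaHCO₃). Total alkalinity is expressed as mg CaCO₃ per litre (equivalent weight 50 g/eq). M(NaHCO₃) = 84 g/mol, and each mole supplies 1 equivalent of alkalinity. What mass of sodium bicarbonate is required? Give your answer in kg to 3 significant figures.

(a) 53.4 kg; (b) 121 kg

(a) Volume: 1920 m³ = 1,920,000 L.
(a) CYA to add: (62 − 35) = 27 mg/L × 1,920,000 L = 51,840 g cyanuric acid.
(a) At 97% purity: 51,840 / 0.97 = 53,440 g product.

(b) Alkalinity to add: (126 − 50) = 76 mg/L as CaCO₃ × 946,000 L = 71,900 g as CaCO₃.
(b) Equivalents: 71,900 g ÷ 50 g/eq = 1438 eq.
(b) NaHCO₃ supplies 1 eq per mole → 1438 mol.
(b) Mass: 1438 mol × 84 g/mol = 120,800 g.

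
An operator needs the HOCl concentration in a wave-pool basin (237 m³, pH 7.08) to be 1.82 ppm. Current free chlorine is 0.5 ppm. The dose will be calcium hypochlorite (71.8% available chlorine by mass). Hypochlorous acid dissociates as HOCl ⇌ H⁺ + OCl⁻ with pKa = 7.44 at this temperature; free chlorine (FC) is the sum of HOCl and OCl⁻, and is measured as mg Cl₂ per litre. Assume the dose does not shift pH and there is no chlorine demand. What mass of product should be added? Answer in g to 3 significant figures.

698 g

Volume: 237 m³ = 237,000 L.
[OCl⁻]/[HOCl] = 10^(pH − pKa) = 10^(7.08 − 7.44) = 0.4365; fraction as HOCl = 1/(1 + 0.4365) = 0.6961.
Free chlorine required for 1.82 ppm HOCl: 1.82 / 0.6961 = 2.614 ppm.
FC to add: 2.614 − 0.5 = 2.114 mg/L as Cl₂.
Cl₂ equivalent: 2.114 mg/L × 237,000 L = 501.1 g.
Product at 71.8% available Cl: 501.1 / 0.718 = 697.9 g.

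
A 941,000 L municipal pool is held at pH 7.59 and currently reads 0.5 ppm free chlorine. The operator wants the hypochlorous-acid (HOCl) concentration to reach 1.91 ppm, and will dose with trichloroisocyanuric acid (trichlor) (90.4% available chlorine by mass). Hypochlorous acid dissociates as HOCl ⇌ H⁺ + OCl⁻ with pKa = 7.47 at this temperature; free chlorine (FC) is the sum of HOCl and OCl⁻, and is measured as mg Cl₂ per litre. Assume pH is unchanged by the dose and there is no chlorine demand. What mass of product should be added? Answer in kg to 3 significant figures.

4.09 kg

[OCl⁻]/[HOCl] = 10^(pH − pKa) = 10^(7.59 − 7.47) = 1.318; fraction as HOCl = 1/(1 + 1.318) = 0.4314.
Free chlorine required for 1.91 ppm HOCl: 1.91 / 0.4314 = 4.428 ppm.
FC to add: 4.428 − 0.5 = 3.928 mg/L as Cl₂.
Cl₂ equivalent: 3.928 mg/L × 941,000 L = 3696 g.
Product at 90.4% available Cl: 3696 / 0.904 = 4089 g.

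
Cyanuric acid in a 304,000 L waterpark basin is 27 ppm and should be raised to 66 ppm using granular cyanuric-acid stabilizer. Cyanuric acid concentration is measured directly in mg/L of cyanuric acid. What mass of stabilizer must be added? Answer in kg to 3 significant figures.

11.9 kg

CYA to add: (66 − 27) = 39 mg/L × 304,000 L = 11,860 g cyanuric acid.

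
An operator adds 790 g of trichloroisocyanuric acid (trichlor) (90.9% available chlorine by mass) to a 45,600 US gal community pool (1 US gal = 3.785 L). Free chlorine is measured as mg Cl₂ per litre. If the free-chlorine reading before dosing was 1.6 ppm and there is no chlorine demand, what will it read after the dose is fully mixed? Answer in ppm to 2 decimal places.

5.76 ppm

Volume: 45,600 US gal × 3.785 L/gal = 172,596 L.
Available chlorine delivered: 790 g × 0.909 = 718.1 g as Cl₂.
Concentration rise: 718.1 g / 172,596 L = 4.161 mg/L = 4.16 ppm.
Final FC: 1.6 + 4.16 = 5.76 ppm.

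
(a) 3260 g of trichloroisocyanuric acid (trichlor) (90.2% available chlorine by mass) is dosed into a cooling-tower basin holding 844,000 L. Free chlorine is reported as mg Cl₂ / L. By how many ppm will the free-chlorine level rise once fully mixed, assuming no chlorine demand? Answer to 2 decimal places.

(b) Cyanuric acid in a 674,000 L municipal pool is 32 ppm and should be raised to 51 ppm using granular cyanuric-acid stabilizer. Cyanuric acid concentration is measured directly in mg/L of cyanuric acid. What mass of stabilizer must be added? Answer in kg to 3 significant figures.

(a) Available chlorine delivered: 3260 g × 0.902 = 2941 g as Cl₂.
(a) Concentration rise: 2941 g / 844,000 L = 3.484 mg/L = 3.48 ppm.

(b) CYA to add: (51 − 32) = 19 mg/L × 674,000 L = 12,810 g cyanuric acid.

(a) 3.48 ppm; (b) 12.8 kg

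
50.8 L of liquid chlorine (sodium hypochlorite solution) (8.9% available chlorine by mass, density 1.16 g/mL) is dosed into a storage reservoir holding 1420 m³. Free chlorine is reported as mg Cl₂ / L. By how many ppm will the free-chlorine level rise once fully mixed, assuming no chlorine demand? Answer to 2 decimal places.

Volume: 1420 m³ = 1,420,000 L.
Mass of solution: 50.8 L × 1000 mL/L × 1.16 g/mL = 58,930 g.
Available chlorine delivered: 58,930 g × 0.089 = 5245 g as Cl₂.
Concentration rise: 5245 g / 1,420,000 L = 3.693 mg/L = 3.69 ppm.

3.69 ppm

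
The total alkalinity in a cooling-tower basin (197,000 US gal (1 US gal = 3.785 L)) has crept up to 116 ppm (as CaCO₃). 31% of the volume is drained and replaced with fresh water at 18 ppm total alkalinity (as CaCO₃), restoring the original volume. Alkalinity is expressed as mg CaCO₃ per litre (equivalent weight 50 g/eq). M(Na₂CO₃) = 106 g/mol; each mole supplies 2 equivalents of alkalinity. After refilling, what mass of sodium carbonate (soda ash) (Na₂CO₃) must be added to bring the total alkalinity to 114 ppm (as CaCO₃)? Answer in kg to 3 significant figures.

Volume: 197,000 US gal × 3.785 L/gal = 745,645 L.
After draining 31% and refilling: 116 × 0.69 + 18 × 0.31 = 85.62 ppm.
Deficit to target: 114 − 85.62 = 28.38 mg/L.
As CaCO₃: 28.38 mg/L × 745,645 L = 21,160 g; ÷ 50 g/eq ÷ 2 = 211.6 mol Na₂CO₃.
Mass: 211.6 × 106 = 22,430 g.

22.4 kg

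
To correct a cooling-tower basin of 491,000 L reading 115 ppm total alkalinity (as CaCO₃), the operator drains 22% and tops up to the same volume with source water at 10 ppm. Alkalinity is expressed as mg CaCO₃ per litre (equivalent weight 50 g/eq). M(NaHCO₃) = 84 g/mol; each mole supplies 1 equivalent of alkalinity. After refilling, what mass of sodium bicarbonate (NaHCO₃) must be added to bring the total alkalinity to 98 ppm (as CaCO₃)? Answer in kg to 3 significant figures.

After draining 22% and refilling: 115 × 0.78 + 10 × 0.22 = 91.9 ppm.
Deficit to target: 98 − 91.9 = 6.1 mg/L.
As CaCO₃: 6.1 mg/L × 491,000 L = 2995 g; ÷ 50 g/eq ÷ 1 = 59.9 mol NaHCO₃.
Mass: 59.9 × 84 = 5032 g.

5.03 kg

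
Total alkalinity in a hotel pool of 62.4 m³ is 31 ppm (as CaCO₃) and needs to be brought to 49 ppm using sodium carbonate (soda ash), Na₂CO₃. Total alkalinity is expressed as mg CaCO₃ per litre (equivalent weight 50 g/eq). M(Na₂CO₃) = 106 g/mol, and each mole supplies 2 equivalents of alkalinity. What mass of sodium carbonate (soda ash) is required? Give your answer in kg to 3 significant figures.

Volume: 62.4 m³ = 62,400 L.
Alkalinity to add: (49 − 31) = 18 mg/L as CaCO₃ × 62,400 L = 1123 g as CaCO₃.
Equivalents: 1123 g ÷ 50 g/eq = 22.46 eq.
Each mole of Na₂CO₃ supplies 2 eq, so 22.46 / 2 = 11.23 mol.
Mass: 11.23 mol × 106 g/mol = 1191 g.

1.19 kg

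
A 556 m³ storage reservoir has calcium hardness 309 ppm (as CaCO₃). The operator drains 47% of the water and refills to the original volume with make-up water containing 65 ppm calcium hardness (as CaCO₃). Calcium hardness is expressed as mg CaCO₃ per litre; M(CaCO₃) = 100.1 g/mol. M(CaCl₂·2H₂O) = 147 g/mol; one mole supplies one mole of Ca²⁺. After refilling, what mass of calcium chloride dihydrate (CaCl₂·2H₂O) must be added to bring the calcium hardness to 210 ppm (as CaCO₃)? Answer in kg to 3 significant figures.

Volume: 556 m³ = 556,000 L.
After draining 47% and refilling: 309 × 0.53 + 65 × 0.47 = 194.32 ppm.
Deficit to target: 210 − 194.32 = 15.68 mg/L.
As CaCO₃: 15.68 mg/L × 556,000 L = 8718 g; ÷ 100.1 = 87.09 mol Ca²⁺.
Mass: 87.09 × 147 = 12,800 g.

12.8 kg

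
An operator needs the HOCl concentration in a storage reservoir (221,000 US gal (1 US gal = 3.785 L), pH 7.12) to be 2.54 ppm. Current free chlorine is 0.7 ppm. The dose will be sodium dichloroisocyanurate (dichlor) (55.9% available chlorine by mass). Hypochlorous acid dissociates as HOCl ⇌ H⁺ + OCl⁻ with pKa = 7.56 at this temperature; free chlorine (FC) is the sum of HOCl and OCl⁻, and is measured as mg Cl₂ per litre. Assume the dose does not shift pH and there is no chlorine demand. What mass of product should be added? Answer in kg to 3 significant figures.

4.13 kg

Volume: 221,000 US gal × 3.785 L/gal = 836,485 L.
[OCl⁻]/[HOCl] = 10^(pH − pKa) = 10^(7.12 − 7.56) = 0.3631; fraction as HOCl = 1/(1 + 0.3631) = 0.7336.
Free chlorine required for 2.54 ppm HOCl: 2.54 / 0.7336 = 3.462 ppm.
FC to add: 3.462 − 0.7 = 2.762 mg/L as Cl₂.
Cl₂ equivalent: 2.762 mg/L × 836,485 L = 2311 g.
Product at 55.9% available Cl: 2311 / 0.559 = 4133 g.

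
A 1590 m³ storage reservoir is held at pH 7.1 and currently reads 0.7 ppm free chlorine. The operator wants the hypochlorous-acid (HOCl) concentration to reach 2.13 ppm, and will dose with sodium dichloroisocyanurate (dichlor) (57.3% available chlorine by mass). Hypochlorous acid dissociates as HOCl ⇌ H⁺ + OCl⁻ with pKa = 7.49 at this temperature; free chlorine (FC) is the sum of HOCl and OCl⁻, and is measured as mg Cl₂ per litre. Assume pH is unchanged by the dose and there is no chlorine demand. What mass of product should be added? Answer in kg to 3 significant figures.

Volume: 1590 m³ = 1,590,000 L.
[OCl⁻]/[HOCl] = 10^(pH − pKa) = 10^(7.1 − 7.49) = 0.4074; fraction as HOCl = 1/(1 + 0.4074) = 0.7105.
Free chlorine required for 2.13 ppm HOCl: 2.13 / 0.7105 = 2.998 ppm.
FC to add: 2.998 − 0.7 = 2.298 mg/L as Cl₂.
Cl₂ equivalent: 2.298 mg/L × 1,590,000 L = 3653 g.
Product at 57.3% available Cl: 3653 / 0.573 = 6376 g.

6.38 kg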